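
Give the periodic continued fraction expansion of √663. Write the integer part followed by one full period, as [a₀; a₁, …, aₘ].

a₀ = ⌊√663⌋ = 25.
With m₀=0, d₀=1 and mₖ₊₁ = dₖaₖ − mₖ, dₖ₊₁ = (n − mₖ₊₁²)/dₖ, aₖ₊₁ = ⌊(a₀+mₖ₊₁)/dₖ₊₁⌋:
  k=1: m=25, d=38, a=1
  k=2: m=13, d=13, a=2
  k=3: m=13, d=38, a=1
  k=4: m=25, d=1, a=50
d=1 and a=2a₀=50 at k=4, so the next step gives (m, d) = (25, 38) again — its k=1 value — and the period has length 4.

[25; 1, 2, 1, 50]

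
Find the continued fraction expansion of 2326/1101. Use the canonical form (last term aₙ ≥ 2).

[2; 8, 1, 7, 3, 1, 3]

2326 = 2×1101 + 124
1101 = 8×124 + 109
124 = 1×109 + 15
109 = 7×15 + 4
15 = 3×4 + 3
4 = 1×3 + 1
3 = 3×1 + 0  (stop)
So 2326/1101 = [2; 8, 1, 7, 3, 1, 3].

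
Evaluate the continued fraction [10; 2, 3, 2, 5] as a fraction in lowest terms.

908/87

Fold from the inside: start with 5/1.
  2 + 1/5 = 11/5
  3 + 5/11 = 38/11
  2 + 11/38 = 87/38
  10 + 38/87 = 908/87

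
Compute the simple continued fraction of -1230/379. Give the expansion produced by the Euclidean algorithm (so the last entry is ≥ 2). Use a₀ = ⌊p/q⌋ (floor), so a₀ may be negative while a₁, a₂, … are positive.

[-4; 1, 3, 13, 3, 2]

-1230 = -4·379 + 286
379 = 1·286 + 93
286 = 3·93 + 7
93 = 13·7 + 2
7 = 3·2 + 1
2 = 2·1 + 0  (stop)
So -1230/379 = [-4; 1, 3, 13, 3, 2].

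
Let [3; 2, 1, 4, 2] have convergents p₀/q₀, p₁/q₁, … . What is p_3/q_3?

Using pₖ = aₖpₖ₋₁ + pₖ₋₂, qₖ = aₖqₖ₋₁ + qₖ₋₂ (with p₋₁=1, p₋₂=0, q₋₁=0, q₋₂=1):
  k=0: a=3, p=3, q=1
  k=1: a=2, p=7, q=2
  k=2: a=1, p=10, q=3
  k=3: a=4, p=47, q=14

47/14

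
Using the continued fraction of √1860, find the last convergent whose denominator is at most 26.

345/8

√1860 = [43; 7, 1, 4, 1, 7, 86, …] (period length 6).
Convergents:
  p_0/q_0 = 43/1
  p_1/q_1 = 302/7
  p_2/q_2 = 345/8
  p_3/q_3 = 1682/39
q_2 = 8 ≤ 26 < 39 = q_3, so the answer is 345/8.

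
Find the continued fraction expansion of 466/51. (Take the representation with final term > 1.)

466 = 9*51 + 7
51 = 7*7 + 2
7 = 3*2 + 1
2 = 2*1 + 0  (stop)
So 466/51 = [9; 7, 3, 2].

[9; 7, 3, 2]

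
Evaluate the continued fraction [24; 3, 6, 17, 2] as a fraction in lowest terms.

Fold from the inside: start with 2/1.
  17 + 1/2 = 35/2
  6 + 2/35 = 212/35
  3 + 35/212 = 671/212
  24 + 212/671 = 16316/671

16316/671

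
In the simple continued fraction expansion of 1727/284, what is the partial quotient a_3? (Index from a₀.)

1

1727 = 6·284 + 23   →  a_0 = 6
284 = 12·23 + 8   →  a_1 = 12
23 = 2·8 + 7   →  a_2 = 2
8 = 1·7 + 1   →  a_3 = 1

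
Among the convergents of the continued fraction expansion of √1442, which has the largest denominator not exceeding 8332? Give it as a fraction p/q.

109630/2887

√1442 = [37; 1, 36, 1, 74, …] (period length 4).
Convergents:
  p_0/q_0 = 37/1
  p_1/q_1 = 38/1
  p_2/q_2 = 1405/37
  p_3/q_3 = 1443/38
  p_4/q_4 = 108187/2849
  p_5/q_5 = 109630/2887
  p_6/q_6 = 4054867/106781
q_5 = 2887 ≤ 8332 < 106781 = q_6, so the answer is 109630/2887.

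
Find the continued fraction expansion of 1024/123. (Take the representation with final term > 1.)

[8; 3, 13, 3]

1024 = 8*123 + 40
123 = 3*40 + 3
40 = 13*3 + 1
3 = 3*1 + 0  (stop)
So 1024/123 = [8; 3, 13, 3].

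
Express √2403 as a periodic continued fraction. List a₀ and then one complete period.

a₀ = ⌊√2403⌋ = 49.

[49; 49, 98]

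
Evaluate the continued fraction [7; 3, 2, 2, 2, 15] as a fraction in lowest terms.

4609/632

Using pₖ = aₖpₖ₋₁ + pₖ₋₂ and qₖ = aₖqₖ₋₁ + qₖ₋₂:
  k=0: a=7, p=7, q=1
  k=1: a=3, p=22, q=3
  k=2: a=2, p=51, q=7
  k=3: a=2, p=124, q=17
  k=4: a=2, p=299, q=41
  k=5: a=15, p=4609, q=632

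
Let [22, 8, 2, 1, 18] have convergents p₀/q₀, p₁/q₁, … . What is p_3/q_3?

Using pₖ = aₖpₖ₋₁ + pₖ₋₂, qₖ = aₖqₖ₋₁ + qₖ₋₂ (with p₋₁=1, p₋₂=0, q₋₁=0, q₋₂=1):
  k=0: a=22, p=22, q=1
  k=1: a=8, p=177, q=8
  k=2: a=2, p=376, q=17
  k=3: a=1, p=553, q=25

553/25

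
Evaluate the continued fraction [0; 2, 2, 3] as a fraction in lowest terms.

Using pₖ = aₖpₖ₋₁ + pₖ₋₂ and qₖ = aₖqₖ₋₁ + qₖ₋₂:
  k=0: a=0, p=0, q=1
  k=1: a=2, p=1, q=2
  k=2: a=2, p=2, q=5
  k=3: a=3, p=7, q=17

7/17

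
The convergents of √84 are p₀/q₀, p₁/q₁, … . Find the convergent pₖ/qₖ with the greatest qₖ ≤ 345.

999/109

√84 = [9; 6, 18, …] (period length 2).
Convergents:
  p_0/q_0 = 9/1
  p_1/q_1 = 55/6
  p_2/q_2 = 999/109
  p_3/q_3 = 6049/660
q_2 = 109 ≤ 345 < 660 = q_3, so the answer is 999/109.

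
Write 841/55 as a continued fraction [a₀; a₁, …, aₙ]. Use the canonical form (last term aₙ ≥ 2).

[15; 3, 2, 3, 2]

841 = 15·55 + 16
55 = 3·16 + 7
16 = 2·7 + 2
7 = 3·2 + 1
2 = 2·1 + 0  (stop)
So 841/55 = [15; 3, 2, 3, 2].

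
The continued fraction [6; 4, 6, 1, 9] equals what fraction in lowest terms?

Fold from the inside: start with 9/1.
  1 + 1/9 = 10/9
  6 + 9/10 = 69/10
  4 + 10/69 = 286/69
  6 + 69/286 = 1785/286

1785/286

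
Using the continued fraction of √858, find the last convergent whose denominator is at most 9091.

√858 = [29; 3, 2, 3, 58, …] (period length 4).
Convergents:
  p_0/q_0 = 29/1
  p_1/q_1 = 88/3
  p_2/q_2 = 205/7
  p_3/q_3 = 703/24
  p_4/q_4 = 40979/1399
  p_5/q_5 = 123640/4221
  p_6/q_6 = 288259/9841
q_5 = 4221 ≤ 9091 < 9841 = q_6, so the answer is 123640/4221.

123640/4221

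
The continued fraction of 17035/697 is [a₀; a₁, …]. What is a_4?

17035 = 24·697 + 307   →  a_0 = 24
697 = 2·307 + 83   →  a_1 = 2
307 = 3·83 + 58   →  a_2 = 3
83 = 1·58 + 25   →  a_3 = 1
58 = 2·25 + 8   →  a_4 = 2

2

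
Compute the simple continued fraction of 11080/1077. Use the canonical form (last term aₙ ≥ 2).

[10; 3, 2, 9, 5, 3]

11080 = 10*1077 + 310
1077 = 3*310 + 147
310 = 2*147 + 16
147 = 9*16 + 3
16 = 5*3 + 1
3 = 3*1 + 0  (stop)
So 11080/1077 = [10; 3, 2, 9, 5, 3].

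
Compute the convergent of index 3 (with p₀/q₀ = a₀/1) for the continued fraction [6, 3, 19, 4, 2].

Using pₖ = aₖpₖ₋₁ + pₖ₋₂, qₖ = aₖqₖ₋₁ + qₖ₋₂ (with p₋₁=1, p₋₂=0, q₋₁=0, q₋₂=1):
  k=0: a=6, p=6, q=1
  k=1: a=3, p=19, q=3
  k=2: a=19, p=367, q=58
  k=3: a=4, p=1487, q=235

1487/235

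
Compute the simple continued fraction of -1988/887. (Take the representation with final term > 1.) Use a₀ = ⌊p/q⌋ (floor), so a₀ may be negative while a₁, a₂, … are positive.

[-3; 1, 3, 6, 1, 9, 3]

-1988 = -3·887 + 673
887 = 1·673 + 214
673 = 3·214 + 31
214 = 6·31 + 28
31 = 1·28 + 3
28 = 9·3 + 1
3 = 3·1 + 0  (stop)
So -1988/887 = [-3; 1, 3, 6, 1, 9, 3].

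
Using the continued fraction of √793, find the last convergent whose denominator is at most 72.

√793 = [28; 6, 4, 6, 56, …] (period length 4).
Convergents:
  p_0/q_0 = 28/1
  p_1/q_1 = 169/6
  p_2/q_2 = 704/25
  p_3/q_3 = 4393/156
q_2 = 25 ≤ 72 < 156 = q_3, so the answer is 704/25.

704/25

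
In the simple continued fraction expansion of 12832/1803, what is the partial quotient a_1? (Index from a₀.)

8

12832 = 7·1803 + 211   →  a_0 = 7
1803 = 8·211 + 115   →  a_1 = 8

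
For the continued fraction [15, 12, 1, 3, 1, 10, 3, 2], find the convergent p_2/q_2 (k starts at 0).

Using pₖ = aₖpₖ₋₁ + pₖ₋₂, qₖ = aₖqₖ₋₁ + qₖ₋₂ (with p₋₁=1, p₋₂=0, q₋₁=0, q₋₂=1):
  k=0: a=15, p=15, q=1
  k=1: a=12, p=181, q=12
  k=2: a=1, p=196, q=13

196/13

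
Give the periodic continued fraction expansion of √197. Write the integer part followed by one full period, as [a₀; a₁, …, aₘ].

a₀ = ⌊√197⌋ = 14.
With m₀=0, d₀=1 and mₖ₊₁ = dₖaₖ − mₖ, dₖ₊₁ = (n − mₖ₊₁²)/dₖ, aₖ₊₁ = ⌊(a₀+mₖ₊₁)/dₖ₊₁⌋:
  k=1: m=14, d=1, a=28
d=1 and a=2a₀=28 at k=1, so the next step gives (m, d) = (14, 1) again — its k=1 value — and the period has length 1.

[14; 28]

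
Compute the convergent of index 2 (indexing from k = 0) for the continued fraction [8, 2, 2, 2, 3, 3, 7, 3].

Using pₖ = aₖpₖ₋₁ + pₖ₋₂, qₖ = aₖqₖ₋₁ + qₖ₋₂ (with p₋₁=1, p₋₂=0, q₋₁=0, q₋₂=1):
  k=0: a=8, p=8, q=1
  k=1: a=2, p=17, q=2
  k=2: a=2, p=42, q=5

42/5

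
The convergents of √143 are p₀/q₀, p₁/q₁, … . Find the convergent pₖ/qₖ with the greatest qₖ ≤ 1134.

√143 = [11; 1, 22, …] (period length 2).
Convergents:
  p_0/q_0 = 11/1
  p_1/q_1 = 12/1
  p_2/q_2 = 275/23
  p_3/q_3 = 287/24
  p_4/q_4 = 6589/551
  p_5/q_5 = 6876/575
  p_6/q_6 = 157861/13201
q_5 = 575 ≤ 1134 < 13201 = q_6, so the answer is 6876/575.

6876/575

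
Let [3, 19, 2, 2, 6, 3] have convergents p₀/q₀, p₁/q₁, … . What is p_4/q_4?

Using pₖ = aₖpₖ₋₁ + pₖ₋₂, qₖ = aₖqₖ₋₁ + qₖ₋₂ (with p₋₁=1, p₋₂=0, q₋₁=0, q₋₂=1):
  k=0: a=3, p=3, q=1
  k=1: a=19, p=58, q=19
  k=2: a=2, p=119, q=39
  k=3: a=2, p=296, q=97
  k=4: a=6, p=1895, q=621

1895/621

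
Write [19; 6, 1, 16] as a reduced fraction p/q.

2259/118

Fold from the inside: start with 16/1.
  1 + 1/16 = 17/16
  6 + 16/17 = 118/17
  19 + 17/118 = 2259/118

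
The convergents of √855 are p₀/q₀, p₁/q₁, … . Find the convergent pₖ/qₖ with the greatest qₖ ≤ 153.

3041/104

√855 = [29; 4, 6, 4, 58, …] (period length 4).
Convergents:
  p_0/q_0 = 29/1
  p_1/q_1 = 117/4
  p_2/q_2 = 731/25
  p_3/q_3 = 3041/104
  p_4/q_4 = 177109/6057
q_3 = 104 ≤ 153 < 6057 = q_4, so the answer is 3041/104.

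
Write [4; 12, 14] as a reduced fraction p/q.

Using pₖ = aₖpₖ₋₁ + pₖ₋₂ and qₖ = aₖqₖ₋₁ + qₖ₋₂:
  k=0: a=4, p=4, q=1
  k=1: a=12, p=49, q=12
  k=2: a=14, p=690, q=169

690/169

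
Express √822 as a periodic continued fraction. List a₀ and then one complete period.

a₀ = ⌊√822⌋ = 28.

[28; 1, 2, 28, 2, 1, 56]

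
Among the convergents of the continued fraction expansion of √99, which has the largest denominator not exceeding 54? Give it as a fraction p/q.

√99 = [9; 1, 18, …] (period length 2).
Convergents:
  p_0/q_0 = 9/1
  p_1/q_1 = 10/1
  p_2/q_2 = 189/19
  p_3/q_3 = 199/20
  p_4/q_4 = 3771/379
q_3 = 20 ≤ 54 < 379 = q_4, so the answer is 199/20.

199/20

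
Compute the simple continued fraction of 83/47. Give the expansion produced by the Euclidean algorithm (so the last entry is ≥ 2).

83 = 1*47 + 36
47 = 1*36 + 11
36 = 3*11 + 3
11 = 3*3 + 2
3 = 1*2 + 1
2 = 2*1 + 0  (stop)
So 83/47 = [1; 1, 3, 3, 1, 2].

[1; 1, 3, 3, 1, 2]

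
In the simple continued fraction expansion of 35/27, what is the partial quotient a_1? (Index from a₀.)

35 = 1·27 + 8   →  a_0 = 1
27 = 3·8 + 3   →  a_1 = 3

3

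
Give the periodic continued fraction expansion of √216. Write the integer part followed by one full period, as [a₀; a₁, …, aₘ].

a₀ = ⌊√216⌋ = 14.
With m₀=0, d₀=1 and mₖ₊₁ = dₖaₖ − mₖ, dₖ₊₁ = (n − mₖ₊₁²)/dₖ, aₖ₊₁ = ⌊(a₀+mₖ₊₁)/dₖ₊₁⌋:
  k=1: m=14, d=20, a=1
  k=2: m=6, d=9, a=2
  k=3: m=12, d=8, a=3
  k=4: m=12, d=9, a=2
  k=5: m=6, d=20, a=1
  k=6: m=14, d=1, a=28
d=1 and a=2a₀=28 at k=6, so the next step gives (m, d) = (14, 20) again — its k=1 value — and the period has length 6.

[14; 1, 2, 3, 2, 1, 28]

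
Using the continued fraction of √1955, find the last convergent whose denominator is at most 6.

√1955 = [44; 4, 1, 1, 1, 4, 88, …] (period length 6).
Convergents:
  p_0/q_0 = 44/1
  p_1/q_1 = 177/4
  p_2/q_2 = 221/5
  p_3/q_3 = 398/9
q_2 = 5 ≤ 6 < 9 = q_3, so the answer is 221/5.

221/5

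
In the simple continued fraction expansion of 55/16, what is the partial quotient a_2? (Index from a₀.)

55 = 3·16 + 7   →  a_0 = 3
16 = 2·7 + 2   →  a_1 = 2
7 = 3·2 + 1   →  a_2 = 3

3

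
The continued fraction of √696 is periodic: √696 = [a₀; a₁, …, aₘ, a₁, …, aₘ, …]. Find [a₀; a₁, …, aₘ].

a₀ = ⌊√696⌋ = 26.

[26; 2, 1, 1, 1, 1, 1, 2, 52]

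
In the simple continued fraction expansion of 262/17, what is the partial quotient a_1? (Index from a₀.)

2

262 = 15·17 + 7   →  a_0 = 15
17 = 2·7 + 3   →  a_1 = 2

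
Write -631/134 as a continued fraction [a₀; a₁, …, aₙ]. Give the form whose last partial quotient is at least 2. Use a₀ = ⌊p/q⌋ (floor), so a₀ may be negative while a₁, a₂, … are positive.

[-5; 3, 2, 3, 2, 2]

-631 = -5*134 + 39
134 = 3*39 + 17
39 = 2*17 + 5
17 = 3*5 + 2
5 = 2*2 + 1
2 = 2*1 + 0  (stop)
So -631/134 = [-5; 3, 2, 3, 2, 2].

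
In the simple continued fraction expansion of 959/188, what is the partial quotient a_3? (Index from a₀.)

8

959 = 5·188 + 19   →  a_0 = 5
188 = 9·19 + 17   →  a_1 = 9
19 = 1·17 + 2   →  a_2 = 1
17 = 8·2 + 1   →  a_3 = 8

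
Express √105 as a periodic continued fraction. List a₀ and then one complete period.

a₀ = ⌊√105⌋ = 10.
With m₀=0, d₀=1 and mₖ₊₁ = dₖaₖ − mₖ, dₖ₊₁ = (n − mₖ₊₁²)/dₖ, aₖ₊₁ = ⌊(a₀+mₖ₊₁)/dₖ₊₁⌋:
  k=1: m=10, d=5, a=4
  k=2: m=10, d=1, a=20
d=1 and a=2a₀=20 at k=2, so the next step gives (m, d) = (10, 5) again — its k=1 value — and the period has length 2.

[10; 4, 20]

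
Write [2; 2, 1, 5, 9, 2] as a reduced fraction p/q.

Fold from the inside: start with 2/1.
  9 + 1/2 = 19/2
  5 + 2/19 = 97/19
  1 + 19/97 = 116/97
  2 + 97/116 = 329/116
  2 + 116/329 = 774/329

774/329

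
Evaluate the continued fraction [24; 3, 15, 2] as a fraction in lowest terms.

2311/95

Fold from the inside: start with 2/1.
  15 + 1/2 = 31/2
  3 + 2/31 = 95/31
  24 + 31/95 = 2311/95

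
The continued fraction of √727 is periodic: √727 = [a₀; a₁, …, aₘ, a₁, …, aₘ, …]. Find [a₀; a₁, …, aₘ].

a₀ = ⌊√727⌋ = 26.
With m₀=0, d₀=1 and mₖ₊₁ = dₖaₖ − mₖ, dₖ₊₁ = (n − mₖ₊₁²)/dₖ, aₖ₊₁ = ⌊(a₀+mₖ₊₁)/dₖ₊₁⌋:
  k=1: m=26, d=51, a=1
  k=2: m=25, d=2, a=25
  k=3: m=25, d=51, a=1
  k=4: m=26, d=1, a=52
d=1 and a=2a₀=52 at k=4, so the next step gives (m, d) = (26, 51) again — its k=1 value — and the period has length 4.

[26; 1, 25, 1, 52]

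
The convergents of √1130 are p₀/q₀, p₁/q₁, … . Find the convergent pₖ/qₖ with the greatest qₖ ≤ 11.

√1130 = [33; 1, 1, 1, 1, 1, 1, 66, …] (period length 7).
Convergents:
  p_0/q_0 = 33/1
  p_1/q_1 = 34/1
  p_2/q_2 = 67/2
  p_3/q_3 = 101/3
  p_4/q_4 = 168/5
  p_5/q_5 = 269/8
  p_6/q_6 = 437/13
q_5 = 8 ≤ 11 < 13 = q_6, so the answer is 269/8.

269/8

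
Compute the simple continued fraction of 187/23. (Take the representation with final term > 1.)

187 = 8*23 + 3
23 = 7*3 + 2
3 = 1*2 + 1
2 = 2*1 + 0  (stop)
So 187/23 = [8; 7, 1, 2].

[8; 7, 1, 2]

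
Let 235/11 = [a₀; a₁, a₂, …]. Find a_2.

235 = 21·11 + 4   →  a_0 = 21
11 = 2·4 + 3   →  a_1 = 2
4 = 1·3 + 1   →  a_2 = 1

1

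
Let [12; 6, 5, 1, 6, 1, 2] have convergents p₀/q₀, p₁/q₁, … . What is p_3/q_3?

450/37

Using pₖ = aₖpₖ₋₁ + pₖ₋₂, qₖ = aₖqₖ₋₁ + qₖ₋₂ (with p₋₁=1, p₋₂=0, q₋₁=0, q₋₂=1):
  k=0: a=12, p=12, q=1
  k=1: a=6, p=73, q=6
  k=2: a=5, p=377, q=31
  k=3: a=1, p=450, q=37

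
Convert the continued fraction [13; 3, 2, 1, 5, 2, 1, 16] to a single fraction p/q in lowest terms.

Fold from the inside: start with 16/1.
  1 + 1/16 = 17/16
  2 + 16/17 = 50/17
  5 + 17/50 = 267/50
  1 + 50/267 = 317/267
  2 + 267/317 = 901/317
  3 + 317/901 = 3020/901
  13 + 901/3020 = 40161/3020

40161/3020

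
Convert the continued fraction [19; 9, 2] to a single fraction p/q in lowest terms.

363/19

Using pₖ = aₖpₖ₋₁ + pₖ₋₂ and qₖ = aₖqₖ₋₁ + qₖ₋₂:
  k=0: a=19, p=19, q=1
  k=1: a=9, p=172, q=9
  k=2: a=2, p=363, q=19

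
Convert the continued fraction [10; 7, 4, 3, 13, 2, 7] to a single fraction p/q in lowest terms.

Using pₖ = aₖpₖ₋₁ + pₖ₋₂ and qₖ = aₖqₖ₋₁ + qₖ₋₂:
  k=0: a=10, p=10, q=1
  k=1: a=7, p=71, q=7
  k=2: a=4, p=294, q=29
  k=3: a=3, p=953, q=94
  k=4: a=13, p=12683, q=1251
  k=5: a=2, p=26319, q=2596
  k=6: a=7, p=196916, q=19423

196916/19423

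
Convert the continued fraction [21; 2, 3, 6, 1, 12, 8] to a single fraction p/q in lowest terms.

Fold from the inside: start with 8/1.
  12 + 1/8 = 97/8
  1 + 8/97 = 105/97
  6 + 97/105 = 727/105
  3 + 105/727 = 2286/727
  2 + 727/2286 = 5299/2286
  21 + 2286/5299 = 113565/5299

113565/5299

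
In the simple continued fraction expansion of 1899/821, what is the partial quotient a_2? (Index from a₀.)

5

1899 = 2·821 + 257   →  a_0 = 2
821 = 3·257 + 50   →  a_1 = 3
257 = 5·50 + 7   →  a_2 = 5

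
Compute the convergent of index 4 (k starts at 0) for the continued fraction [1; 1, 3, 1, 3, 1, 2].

Using pₖ = aₖpₖ₋₁ + pₖ₋₂, qₖ = aₖqₖ₋₁ + qₖ₋₂ (with p₋₁=1, p₋₂=0, q₋₁=0, q₋₂=1):
  k=0: a=1, p=1, q=1
  k=1: a=1, p=2, q=1
  k=2: a=3, p=7, q=4
  k=3: a=1, p=9, q=5
  k=4: a=3, p=34, q=19

34/19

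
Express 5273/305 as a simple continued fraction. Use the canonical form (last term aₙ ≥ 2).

5273 = 17×305 + 88
305 = 3×88 + 41
88 = 2×41 + 6
41 = 6×6 + 5
6 = 1×5 + 1
5 = 5×1 + 0  (stop)
So 5273/305 = [17; 3, 2, 6, 1, 5].

[17; 3, 2, 6, 1, 5]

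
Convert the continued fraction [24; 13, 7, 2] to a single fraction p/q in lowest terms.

4743/197

Using pₖ = aₖpₖ₋₁ + pₖ₋₂ and qₖ = aₖqₖ₋₁ + qₖ₋₂:
  k=0: a=24, p=24, q=1
  k=1: a=13, p=313, q=13
  k=2: a=7, p=2215, q=92
  k=3: a=2, p=4743, q=197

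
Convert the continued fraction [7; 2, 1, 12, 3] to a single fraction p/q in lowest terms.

Fold from the inside: start with 3/1.
  12 + 1/3 = 37/3
  1 + 3/37 = 40/37
  2 + 37/40 = 117/40
  7 + 40/117 = 859/117

859/117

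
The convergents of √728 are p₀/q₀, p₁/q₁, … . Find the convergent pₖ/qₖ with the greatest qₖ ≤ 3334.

78651/2915

√728 = [26; 1, 52, …] (period length 2).
Convergents:
  p_0/q_0 = 26/1
  p_1/q_1 = 27/1
  p_2/q_2 = 1430/53
  p_3/q_3 = 1457/54
  p_4/q_4 = 77194/2861
  p_5/q_5 = 78651/2915
  p_6/q_6 = 4167046/154441
q_5 = 2915 ≤ 3334 < 154441 = q_6, so the answer is 78651/2915.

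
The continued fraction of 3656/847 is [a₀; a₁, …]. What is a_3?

3656 = 4·847 + 268   →  a_0 = 4
847 = 3·268 + 43   →  a_1 = 3
268 = 6·43 + 10   →  a_2 = 6
43 = 4·10 + 3   →  a_3 = 4

4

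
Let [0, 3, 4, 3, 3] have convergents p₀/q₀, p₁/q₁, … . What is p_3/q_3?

Using pₖ = aₖpₖ₋₁ + pₖ₋₂, qₖ = aₖqₖ₋₁ + qₖ₋₂ (with p₋₁=1, p₋₂=0, q₋₁=0, q₋₂=1):
  k=0: a=0, p=0, q=1
  k=1: a=3, p=1, q=3
  k=2: a=4, p=4, q=13
  k=3: a=3, p=13, q=42

13/42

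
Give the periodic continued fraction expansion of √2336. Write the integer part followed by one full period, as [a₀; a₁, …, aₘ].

[48; 3, 96]

a₀ = ⌊√2336⌋ = 48.
With m₀=0, d₀=1 and mₖ₊₁ = dₖaₖ − mₖ, dₖ₊₁ = (n − mₖ₊₁²)/dₖ, aₖ₊₁ = ⌊(a₀+mₖ₊₁)/dₖ₊₁⌋:
  k=1: m=48, d=32, a=3
  k=2: m=48, d=1, a=96
d=1 and a=2a₀=96 at k=2, so the next step gives (m, d) = (48, 32) again — its k=1 value — and the period has length 2.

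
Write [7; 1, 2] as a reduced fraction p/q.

23/3

Fold from the inside: start with 2/1.
  1 + 1/2 = 3/2
  7 + 2/3 = 23/3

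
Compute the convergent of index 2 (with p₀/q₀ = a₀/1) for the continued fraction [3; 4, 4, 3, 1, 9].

55/17

Using pₖ = aₖpₖ₋₁ + pₖ₋₂, qₖ = aₖqₖ₋₁ + qₖ₋₂ (with p₋₁=1, p₋₂=0, q₋₁=0, q₋₂=1):
  k=0: a=3, p=3, q=1
  k=1: a=4, p=13, q=4
  k=2: a=4, p=55, q=17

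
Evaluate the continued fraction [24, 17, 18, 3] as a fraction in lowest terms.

22567/938

Fold from the inside: start with 3/1.
  18 + 1/3 = 55/3
  17 + 3/55 = 938/55
  24 + 55/938 = 22567/938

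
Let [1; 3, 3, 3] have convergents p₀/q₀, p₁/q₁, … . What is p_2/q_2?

13/10

Using pₖ = aₖpₖ₋₁ + pₖ₋₂, qₖ = aₖqₖ₋₁ + qₖ₋₂ (with p₋₁=1, p₋₂=0, q₋₁=0, q₋₂=1):
  k=0: a=1, p=1, q=1
  k=1: a=3, p=4, q=3
  k=2: a=3, p=13, q=10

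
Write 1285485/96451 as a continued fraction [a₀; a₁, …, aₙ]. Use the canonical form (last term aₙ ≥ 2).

1285485 = 13*96451 + 31622
96451 = 3*31622 + 1585
31622 = 19*1585 + 1507
1585 = 1*1507 + 78
1507 = 19*78 + 25
78 = 3*25 + 3
25 = 8*3 + 1
3 = 3*1 + 0  (stop)
So 1285485/96451 = [13; 3, 19, 1, 19, 3, 8, 3].

[13; 3, 19, 1, 19, 3, 8, 3]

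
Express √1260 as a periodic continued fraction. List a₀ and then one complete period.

a₀ = ⌊√1260⌋ = 35.
With m₀=0, d₀=1 and mₖ₊₁ = dₖaₖ − mₖ, dₖ₊₁ = (n − mₖ₊₁²)/dₖ, aₖ₊₁ = ⌊(a₀+mₖ₊₁)/dₖ₊₁⌋:
  k=1: m=35, d=35, a=2
  k=2: m=35, d=1, a=70
d=1 and a=2a₀=70 at k=2, so the next step gives (m, d) = (35, 35) again — its k=1 value — and the period has length 2.

[35; 2, 70]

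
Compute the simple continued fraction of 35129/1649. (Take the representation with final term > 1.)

[21; 3, 3, 2, 1, 4, 3, 3]

35129 = 21×1649 + 500
1649 = 3×500 + 149
500 = 3×149 + 53
149 = 2×53 + 43
53 = 1×43 + 10
43 = 4×10 + 3
10 = 3×3 + 1
3 = 3×1 + 0  (stop)
So 35129/1649 = [21; 3, 3, 2, 1, 4, 3, 3].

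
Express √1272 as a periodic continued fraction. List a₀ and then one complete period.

a₀ = ⌊√1272⌋ = 35.
With m₀=0, d₀=1 and mₖ₊₁ = dₖaₖ − mₖ, dₖ₊₁ = (n − mₖ₊₁²)/dₖ, aₖ₊₁ = ⌊(a₀+mₖ₊₁)/dₖ₊₁⌋:
  k=1: m=35, d=47, a=1
  k=2: m=12, d=24, a=1
  k=3: m=12, d=47, a=1
  k=4: m=35, d=1, a=70
d=1 and a=2a₀=70 at k=4, so the next step gives (m, d) = (35, 47) again — its k=1 value — and the period has length 4.

[35; 1, 1, 1, 70]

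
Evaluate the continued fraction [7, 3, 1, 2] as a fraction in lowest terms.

80/11

Fold from the inside: start with 2/1.
  1 + 1/2 = 3/2
  3 + 2/3 = 11/3
  7 + 3/11 = 80/11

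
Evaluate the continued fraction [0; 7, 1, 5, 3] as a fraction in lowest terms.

Using pₖ = aₖpₖ₋₁ + pₖ₋₂ and qₖ = aₖqₖ₋₁ + qₖ₋₂:
  k=0: a=0, p=0, q=1
  k=1: a=7, p=1, q=7
  k=2: a=1, p=1, q=8
  k=3: a=5, p=6, q=47
  k=4: a=3, p=19, q=149

19/149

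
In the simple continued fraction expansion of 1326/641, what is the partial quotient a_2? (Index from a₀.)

1

1326 = 2·641 + 44   →  a_0 = 2
641 = 14·44 + 25   →  a_1 = 14
44 = 1·25 + 19   →  a_2 = 1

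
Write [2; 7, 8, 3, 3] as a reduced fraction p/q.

Using pₖ = aₖpₖ₋₁ + pₖ₋₂ and qₖ = aₖqₖ₋₁ + qₖ₋₂:
  k=0: a=2, p=2, q=1
  k=1: a=7, p=15, q=7
  k=2: a=8, p=122, q=57
  k=3: a=3, p=381, q=178
  k=4: a=3, p=1265, q=591

1265/591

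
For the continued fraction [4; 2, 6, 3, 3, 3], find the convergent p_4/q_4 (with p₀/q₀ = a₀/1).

607/136

Using pₖ = aₖpₖ₋₁ + pₖ₋₂, qₖ = aₖqₖ₋₁ + qₖ₋₂ (with p₋₁=1, p₋₂=0, q₋₁=0, q₋₂=1):
  k=0: a=4, p=4, q=1
  k=1: a=2, p=9, q=2
  k=2: a=6, p=58, q=13
  k=3: a=3, p=183, q=41
  k=4: a=3, p=607, q=136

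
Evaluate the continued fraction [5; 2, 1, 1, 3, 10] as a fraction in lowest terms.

Using pₖ = aₖpₖ₋₁ + pₖ₋₂ and qₖ = aₖqₖ₋₁ + qₖ₋₂:
  k=0: a=5, p=5, q=1
  k=1: a=2, p=11, q=2
  k=2: a=1, p=16, q=3
  k=3: a=1, p=27, q=5
  k=4: a=3, p=97, q=18
  k=5: a=10, p=997, q=185

997/185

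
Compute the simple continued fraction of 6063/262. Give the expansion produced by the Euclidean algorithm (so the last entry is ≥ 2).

[23; 7, 12, 3]

6063 = 23·262 + 37
262 = 7·37 + 3
37 = 12·3 + 1
3 = 3·1 + 0  (stop)
So 6063/262 = [23; 7, 12, 3].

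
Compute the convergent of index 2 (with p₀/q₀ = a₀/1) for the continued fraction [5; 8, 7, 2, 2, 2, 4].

Using pₖ = aₖpₖ₋₁ + pₖ₋₂, qₖ = aₖqₖ₋₁ + qₖ₋₂ (with p₋₁=1, p₋₂=0, q₋₁=0, q₋₂=1):
  k=0: a=5, p=5, q=1
  k=1: a=8, p=41, q=8
  k=2: a=7, p=292, q=57

292/57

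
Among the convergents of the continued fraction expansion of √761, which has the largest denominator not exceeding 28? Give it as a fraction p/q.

469/17

√761 = [27; 1, 1, 2, 2, 1, 1, 54, …] (period length 7).
Convergents:
  p_0/q_0 = 27/1
  p_1/q_1 = 28/1
  p_2/q_2 = 55/2
  p_3/q_3 = 138/5
  p_4/q_4 = 331/12
  p_5/q_5 = 469/17
  p_6/q_6 = 800/29
q_5 = 17 ≤ 28 < 29 = q_6, so the answer is 469/17.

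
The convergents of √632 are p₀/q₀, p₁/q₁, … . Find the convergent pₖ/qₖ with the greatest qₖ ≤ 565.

√632 = [25; 7, 6, 7, 50, …] (period length 4).
Convergents:
  p_0/q_0 = 25/1
  p_1/q_1 = 176/7
  p_2/q_2 = 1081/43
  p_3/q_3 = 7743/308
  p_4/q_4 = 388231/15443
q_3 = 308 ≤ 565 < 15443 = q_4, so the answer is 7743/308.

7743/308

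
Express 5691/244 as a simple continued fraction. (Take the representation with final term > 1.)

5691 = 23*244 + 79
244 = 3*79 + 7
79 = 11*7 + 2
7 = 3*2 + 1
2 = 2*1 + 0  (stop)
So 5691/244 = [23; 3, 11, 3, 2].

[23; 3, 11, 3, 2]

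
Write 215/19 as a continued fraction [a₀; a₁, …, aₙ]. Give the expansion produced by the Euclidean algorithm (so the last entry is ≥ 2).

[11; 3, 6]

215 = 11·19 + 6
19 = 3·6 + 1
6 = 6·1 + 0  (stop)
So 215/19 = [11; 3, 6].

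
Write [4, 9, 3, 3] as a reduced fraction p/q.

382/93

Using pₖ = aₖpₖ₋₁ + pₖ₋₂ and qₖ = aₖqₖ₋₁ + qₖ₋₂:
  k=0: a=4, p=4, q=1
  k=1: a=9, p=37, q=9
  k=2: a=3, p=115, q=28
  k=3: a=3, p=382, q=93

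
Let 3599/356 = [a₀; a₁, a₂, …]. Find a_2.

7

3599 = 10·356 + 39   →  a_0 = 10
356 = 9·39 + 5   →  a_1 = 9
39 = 7·5 + 4   →  a_2 = 7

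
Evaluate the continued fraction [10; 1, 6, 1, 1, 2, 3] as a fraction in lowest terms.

1402/129

Fold from the inside: start with 3/1.
  2 + 1/3 = 7/3
  1 + 3/7 = 10/7
  1 + 7/10 = 17/10
  6 + 10/17 = 112/17
  1 + 17/112 = 129/112
  10 + 112/129 = 1402/129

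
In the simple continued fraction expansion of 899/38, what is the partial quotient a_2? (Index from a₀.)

1

899 = 23·38 + 25   →  a_0 = 23
38 = 1·25 + 13   →  a_1 = 1
25 = 1·13 + 12   →  a_2 = 1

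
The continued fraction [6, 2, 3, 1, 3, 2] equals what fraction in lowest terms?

496/77

Fold from the inside: start with 2/1.
  3 + 1/2 = 7/2
  1 + 2/7 = 9/7
  3 + 7/9 = 34/9
  2 + 9/34 = 77/34
  6 + 34/77 = 496/77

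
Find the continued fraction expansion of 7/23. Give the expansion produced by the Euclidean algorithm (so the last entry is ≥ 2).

[0; 3, 3, 2]

7 = 0·23 + 7
23 = 3·7 + 2
7 = 3·2 + 1
2 = 2·1 + 0  (stop)
So 7/23 = [0; 3, 3, 2].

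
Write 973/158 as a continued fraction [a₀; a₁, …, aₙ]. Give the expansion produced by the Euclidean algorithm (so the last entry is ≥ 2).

973 = 6·158 + 25
158 = 6·25 + 8
25 = 3·8 + 1
8 = 8·1 + 0  (stop)
So 973/158 = [6; 6, 3, 8].

[6; 6, 3, 8]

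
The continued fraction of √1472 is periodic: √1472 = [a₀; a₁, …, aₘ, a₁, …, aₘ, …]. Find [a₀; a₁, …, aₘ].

[38; 2, 1, 2, 1, 2, 76]

a₀ = ⌊√1472⌋ = 38.
With m₀=0, d₀=1 and mₖ₊₁ = dₖaₖ − mₖ, dₖ₊₁ = (n − mₖ₊₁²)/dₖ, aₖ₊₁ = ⌊(a₀+mₖ₊₁)/dₖ₊₁⌋:
  k=1: m=38, d=28, a=2
  k=2: m=18, d=41, a=1
  k=3: m=23, d=23, a=2
  k=4: m=23, d=41, a=1
  k=5: m=18, d=28, a=2
  k=6: m=38, d=1, a=76
d=1 and a=2a₀=76 at k=6, so the next step gives (m, d) = (38, 28) again — its k=1 value — and the period has length 6.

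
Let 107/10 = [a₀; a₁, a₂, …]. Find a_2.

107 = 10·10 + 7   →  a_0 = 10
10 = 1·7 + 3   →  a_1 = 1
7 = 2·3 + 1   →  a_2 = 2

2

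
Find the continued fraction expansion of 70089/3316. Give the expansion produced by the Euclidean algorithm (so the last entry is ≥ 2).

70089 = 21×3316 + 453
3316 = 7×453 + 145
453 = 3×145 + 18
145 = 8×18 + 1
18 = 18×1 + 0  (stop)
So 70089/3316 = [21; 7, 3, 8, 18].

[21; 7, 3, 8, 18]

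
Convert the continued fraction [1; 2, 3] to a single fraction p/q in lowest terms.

Fold from the inside: start with 3/1.
  2 + 1/3 = 7/3
  1 + 3/7 = 10/7

10/7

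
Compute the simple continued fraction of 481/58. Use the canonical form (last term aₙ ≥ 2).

[8; 3, 2, 2, 3]

481 = 8×58 + 17
58 = 3×17 + 7
17 = 2×7 + 3
7 = 2×3 + 1
3 = 3×1 + 0  (stop)
So 481/58 = [8; 3, 2, 2, 3].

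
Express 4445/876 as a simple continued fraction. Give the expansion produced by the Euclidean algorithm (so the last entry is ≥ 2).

4445 = 5×876 + 65
876 = 13×65 + 31
65 = 2×31 + 3
31 = 10×3 + 1
3 = 3×1 + 0  (stop)
So 4445/876 = [5; 13, 2, 10, 3].

[5; 13, 2, 10, 3]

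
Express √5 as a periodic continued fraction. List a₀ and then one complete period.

a₀ = ⌊√5⌋ = 2.
With m₀=0, d₀=1 and mₖ₊₁ = dₖaₖ − mₖ, dₖ₊₁ = (n − mₖ₊₁²)/dₖ, aₖ₊₁ = ⌊(a₀+mₖ₊₁)/dₖ₊₁⌋:
  k=1: m=2, d=1, a=4
d=1 and a=2a₀=4 at k=1, so the next step gives (m, d) = (2, 1) again — its k=1 value — and the period has length 1.

[2; 4]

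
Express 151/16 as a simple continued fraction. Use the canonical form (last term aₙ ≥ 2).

151 = 9·16 + 7
16 = 2·7 + 2
7 = 3·2 + 1
2 = 2·1 + 0  (stop)
So 151/16 = [9; 2, 3, 2].

[9; 2, 3, 2]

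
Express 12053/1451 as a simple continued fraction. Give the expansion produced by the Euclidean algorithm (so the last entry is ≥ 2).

[8; 3, 3, 1, 5, 9, 2]

12053 = 8×1451 + 445
1451 = 3×445 + 116
445 = 3×116 + 97
116 = 1×97 + 19
97 = 5×19 + 2
19 = 9×2 + 1
2 = 2×1 + 0  (stop)
So 12053/1451 = [8; 3, 3, 1, 5, 9, 2].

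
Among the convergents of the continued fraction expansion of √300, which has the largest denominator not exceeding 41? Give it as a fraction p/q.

433/25

√300 = [17; 3, 8, 3, 34, …] (period length 4).
Convergents:
  p_0/q_0 = 17/1
  p_1/q_1 = 52/3
  p_2/q_2 = 433/25
  p_3/q_3 = 1351/78
q_2 = 25 ≤ 41 < 78 = q_3, so the answer is 433/25.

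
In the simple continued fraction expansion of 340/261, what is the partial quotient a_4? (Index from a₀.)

2

340 = 1·261 + 79   →  a_0 = 1
261 = 3·79 + 24   →  a_1 = 3
79 = 3·24 + 7   →  a_2 = 3
24 = 3·7 + 3   →  a_3 = 3
7 = 2·3 + 1   →  a_4 = 2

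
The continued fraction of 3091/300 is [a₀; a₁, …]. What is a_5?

2

3091 = 10·300 + 91   →  a_0 = 10
300 = 3·91 + 27   →  a_1 = 3
91 = 3·27 + 10   →  a_2 = 3
27 = 2·10 + 7   →  a_3 = 2
10 = 1·7 + 3   →  a_4 = 1
7 = 2·3 + 1   →  a_5 = 2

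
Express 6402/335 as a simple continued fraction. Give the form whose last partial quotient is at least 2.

6402 = 19*335 + 37
335 = 9*37 + 2
37 = 18*2 + 1
2 = 2*1 + 0  (stop)
So 6402/335 = [19; 9, 18, 2].

[19; 9, 18, 2]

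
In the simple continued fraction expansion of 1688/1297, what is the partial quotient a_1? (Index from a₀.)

3

1688 = 1·1297 + 391   →  a_0 = 1
1297 = 3·391 + 124   →  a_1 = 3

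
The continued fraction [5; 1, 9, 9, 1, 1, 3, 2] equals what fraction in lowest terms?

Fold from the inside: start with 2/1.
  3 + 1/2 = 7/2
  1 + 2/7 = 9/7
  1 + 7/9 = 16/9
  9 + 9/16 = 153/16
  9 + 16/153 = 1393/153
  1 + 153/1393 = 1546/1393
  5 + 1393/1546 = 9123/1546

9123/1546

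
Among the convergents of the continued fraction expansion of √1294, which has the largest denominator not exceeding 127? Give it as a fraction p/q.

√1294 = [35; 1, 34, 1, 70, …] (period length 4).
Convergents:
  p_0/q_0 = 35/1
  p_1/q_1 = 36/1
  p_2/q_2 = 1259/35
  p_3/q_3 = 1295/36
  p_4/q_4 = 91909/2555
q_3 = 36 ≤ 127 < 2555 = q_4, so the answer is 1295/36.

1295/36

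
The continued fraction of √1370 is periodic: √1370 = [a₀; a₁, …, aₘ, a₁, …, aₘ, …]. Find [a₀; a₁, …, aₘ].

a₀ = ⌊√1370⌋ = 37.
With m₀=0, d₀=1 and mₖ₊₁ = dₖaₖ − mₖ, dₖ₊₁ = (n − mₖ₊₁²)/dₖ, aₖ₊₁ = ⌊(a₀+mₖ₊₁)/dₖ₊₁⌋:
  k=1: m=37, d=1, a=74
d=1 and a=2a₀=74 at k=1, so the next step gives (m, d) = (37, 1) again — its k=1 value — and the period has length 1.

[37; 74]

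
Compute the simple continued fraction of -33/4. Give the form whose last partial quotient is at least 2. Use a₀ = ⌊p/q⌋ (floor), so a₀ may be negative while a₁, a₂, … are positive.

[-9; 1, 3]

-33 = -9·4 + 3
4 = 1·3 + 1
3 = 3·1 + 0  (stop)
So -33/4 = [-9; 1, 3].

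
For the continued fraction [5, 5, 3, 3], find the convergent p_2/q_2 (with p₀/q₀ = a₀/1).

83/16

Using pₖ = aₖpₖ₋₁ + pₖ₋₂, qₖ = aₖqₖ₋₁ + qₖ₋₂ (with p₋₁=1, p₋₂=0, q₋₁=0, q₋₂=1):
  k=0: a=5, p=5, q=1
  k=1: a=5, p=26, q=5
  k=2: a=3, p=83, q=16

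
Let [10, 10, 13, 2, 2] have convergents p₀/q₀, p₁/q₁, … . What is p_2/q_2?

1323/131

Using pₖ = aₖpₖ₋₁ + pₖ₋₂, qₖ = aₖqₖ₋₁ + qₖ₋₂ (with p₋₁=1, p₋₂=0, q₋₁=0, q₋₂=1):
  k=0: a=10, p=10, q=1
  k=1: a=10, p=101, q=10
  k=2: a=13, p=1323, q=131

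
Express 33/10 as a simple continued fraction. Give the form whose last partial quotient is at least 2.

33 = 3×10 + 3
10 = 3×3 + 1
3 = 3×1 + 0  (stop)
So 33/10 = [3; 3, 3].

[3; 3, 3]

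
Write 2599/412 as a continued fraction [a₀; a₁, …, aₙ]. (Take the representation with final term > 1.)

[6; 3, 4, 10, 3]

2599 = 6×412 + 127
412 = 3×127 + 31
127 = 4×31 + 3
31 = 10×3 + 1
3 = 3×1 + 0  (stop)
So 2599/412 = [6; 3, 4, 10, 3].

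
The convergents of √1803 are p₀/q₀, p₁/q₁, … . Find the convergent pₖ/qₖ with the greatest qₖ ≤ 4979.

203137/4784

√1803 = [42; 2, 6, 28, 6, 2, 84, …] (period length 6).
Convergents:
  p_0/q_0 = 42/1
  p_1/q_1 = 85/2
  p_2/q_2 = 552/13
  p_3/q_3 = 15541/366
  p_4/q_4 = 93798/2209
  p_5/q_5 = 203137/4784
  p_6/q_6 = 17157306/404065
q_5 = 4784 ≤ 4979 < 404065 = q_6, so the answer is 203137/4784.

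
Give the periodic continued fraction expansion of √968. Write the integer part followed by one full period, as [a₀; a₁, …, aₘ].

a₀ = ⌊√968⌋ = 31.
With m₀=0, d₀=1 and mₖ₊₁ = dₖaₖ − mₖ, dₖ₊₁ = (n − mₖ₊₁²)/dₖ, aₖ₊₁ = ⌊(a₀+mₖ₊₁)/dₖ₊₁⌋:
  k=1: m=31, d=7, a=8
  k=2: m=25, d=49, a=1
  k=3: m=24, d=8, a=6
  k=4: m=24, d=49, a=1
  k=5: m=25, d=7, a=8
  k=6: m=31, d=1, a=62
d=1 and a=2a₀=62 at k=6, so the next step gives (m, d) = (31, 7) again — its k=1 value — and the period has length 6.

[31; 8, 1, 6, 1, 8, 62]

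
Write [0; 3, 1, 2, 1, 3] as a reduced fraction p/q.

15/56

Using pₖ = aₖpₖ₋₁ + pₖ₋₂ and qₖ = aₖqₖ₋₁ + qₖ₋₂:
  k=0: a=0, p=0, q=1
  k=1: a=3, p=1, q=3
  k=2: a=1, p=1, q=4
  k=3: a=2, p=3, q=11
  k=4: a=1, p=4, q=15
  k=5: a=3, p=15, q=56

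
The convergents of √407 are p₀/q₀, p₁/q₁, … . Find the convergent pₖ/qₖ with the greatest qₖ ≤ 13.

121/6

√407 = [20; 5, 1, 2, 1, 5, 40, …] (period length 6).
Convergents:
  p_0/q_0 = 20/1
  p_1/q_1 = 101/5
  p_2/q_2 = 121/6
  p_3/q_3 = 343/17
q_2 = 6 ≤ 13 < 17 = q_3, so the answer is 121/6.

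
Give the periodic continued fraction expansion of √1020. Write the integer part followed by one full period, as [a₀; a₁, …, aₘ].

a₀ = ⌊√1020⌋ = 31.
With m₀=0, d₀=1 and mₖ₊₁ = dₖaₖ − mₖ, dₖ₊₁ = (n − mₖ₊₁²)/dₖ, aₖ₊₁ = ⌊(a₀+mₖ₊₁)/dₖ₊₁⌋:
  k=1: m=31, d=59, a=1
  k=2: m=28, d=4, a=14
  k=3: m=28, d=59, a=1
  k=4: m=31, d=1, a=62
d=1 and a=2a₀=62 at k=4, so the next step gives (m, d) = (31, 59) again — its k=1 value — and the period has length 4.

[31; 1, 14, 1, 62]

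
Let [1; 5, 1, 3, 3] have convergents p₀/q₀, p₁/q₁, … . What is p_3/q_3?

27/23

Using pₖ = aₖpₖ₋₁ + pₖ₋₂, qₖ = aₖqₖ₋₁ + qₖ₋₂ (with p₋₁=1, p₋₂=0, q₋₁=0, q₋₂=1):
  k=0: a=1, p=1, q=1
  k=1: a=5, p=6, q=5
  k=2: a=1, p=7, q=6
  k=3: a=3, p=27, q=23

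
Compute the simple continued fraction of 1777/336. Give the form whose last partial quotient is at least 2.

1777 = 5*336 + 97
336 = 3*97 + 45
97 = 2*45 + 7
45 = 6*7 + 3
7 = 2*3 + 1
3 = 3*1 + 0  (stop)
So 1777/336 = [5; 3, 2, 6, 2, 3].

[5; 3, 2, 6, 2, 3]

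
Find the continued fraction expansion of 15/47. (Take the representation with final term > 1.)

15 = 0×47 + 15
47 = 3×15 + 2
15 = 7×2 + 1
2 = 2×1 + 0  (stop)
So 15/47 = [0; 3, 7, 2].

[0; 3, 7, 2]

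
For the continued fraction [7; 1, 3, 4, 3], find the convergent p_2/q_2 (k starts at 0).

Using pₖ = aₖpₖ₋₁ + pₖ₋₂, qₖ = aₖqₖ₋₁ + qₖ₋₂ (with p₋₁=1, p₋₂=0, q₋₁=0, q₋₂=1):
  k=0: a=7, p=7, q=1
  k=1: a=1, p=8, q=1
  k=2: a=3, p=31, q=4

31/4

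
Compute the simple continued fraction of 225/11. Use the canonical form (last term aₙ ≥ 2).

[20; 2, 5]

225 = 20·11 + 5
11 = 2·5 + 1
5 = 5·1 + 0  (stop)
So 225/11 = [20; 2, 5].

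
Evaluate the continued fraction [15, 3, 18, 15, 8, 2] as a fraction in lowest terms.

217433/14186

Using pₖ = aₖpₖ₋₁ + pₖ₋₂ and qₖ = aₖqₖ₋₁ + qₖ₋₂:
  k=0: a=15, p=15, q=1
  k=1: a=3, p=46, q=3
  k=2: a=18, p=843, q=55
  k=3: a=15, p=12691, q=828
  k=4: a=8, p=102371, q=6679
  k=5: a=2, p=217433, q=14186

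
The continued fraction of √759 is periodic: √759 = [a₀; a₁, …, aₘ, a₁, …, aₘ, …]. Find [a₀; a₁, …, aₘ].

[27; 1, 1, 4, 1, 1, 54]

a₀ = ⌊√759⌋ = 27.
With m₀=0, d₀=1 and mₖ₊₁ = dₖaₖ − mₖ, dₖ₊₁ = (n − mₖ₊₁²)/dₖ, aₖ₊₁ = ⌊(a₀+mₖ₊₁)/dₖ₊₁⌋:
  k=1: m=27, d=30, a=1
  k=2: m=3, d=25, a=1
  k=3: m=22, d=11, a=4
  k=4: m=22, d=25, a=1
  k=5: m=3, d=30, a=1
  k=6: m=27, d=1, a=54
d=1 and a=2a₀=54 at k=6, so the next step gives (m, d) = (27, 30) again — its k=1 value — and the period has length 6.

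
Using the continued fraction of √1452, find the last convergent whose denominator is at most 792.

√1452 = [38; 9, 1, 1, 18, 1, 1, 9, 76, …] (period length 8).
Convergents:
  p_0/q_0 = 38/1
  p_1/q_1 = 343/9
  p_2/q_2 = 381/10
  p_3/q_3 = 724/19
  p_4/q_4 = 13413/352
  p_5/q_5 = 14137/371
  p_6/q_6 = 27550/723
  p_7/q_7 = 262087/6878
q_6 = 723 ≤ 792 < 6878 = q_7, so the answer is 27550/723.

27550/723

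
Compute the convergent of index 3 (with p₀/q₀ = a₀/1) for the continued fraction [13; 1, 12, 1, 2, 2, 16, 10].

195/14

Using pₖ = aₖpₖ₋₁ + pₖ₋₂, qₖ = aₖqₖ₋₁ + qₖ₋₂ (with p₋₁=1, p₋₂=0, q₋₁=0, q₋₂=1):
  k=0: a=13, p=13, q=1
  k=1: a=1, p=14, q=1
  k=2: a=12, p=181, q=13
  k=3: a=1, p=195, q=14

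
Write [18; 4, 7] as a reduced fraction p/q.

529/29

Using pₖ = aₖpₖ₋₁ + pₖ₋₂ and qₖ = aₖqₖ₋₁ + qₖ₋₂:
  k=0: a=18, p=18, q=1
  k=1: a=4, p=73, q=4
  k=2: a=7, p=529, q=29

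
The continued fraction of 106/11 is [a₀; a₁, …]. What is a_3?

106 = 9·11 + 7   →  a_0 = 9
11 = 1·7 + 4   →  a_1 = 1
7 = 1·4 + 3   →  a_2 = 1
4 = 1·3 + 1   →  a_3 = 1

1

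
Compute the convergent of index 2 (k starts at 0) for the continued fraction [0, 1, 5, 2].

5/6

Using pₖ = aₖpₖ₋₁ + pₖ₋₂, qₖ = aₖqₖ₋₁ + qₖ₋₂ (with p₋₁=1, p₋₂=0, q₋₁=0, q₋₂=1):
  k=0: a=0, p=0, q=1
  k=1: a=1, p=1, q=1
  k=2: a=5, p=5, q=6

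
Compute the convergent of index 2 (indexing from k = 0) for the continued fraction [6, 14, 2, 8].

Using pₖ = aₖpₖ₋₁ + pₖ₋₂, qₖ = aₖqₖ₋₁ + qₖ₋₂ (with p₋₁=1, p₋₂=0, q₋₁=0, q₋₂=1):
  k=0: a=6, p=6, q=1
  k=1: a=14, p=85, q=14
  k=2: a=2, p=176, q=29

176/29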